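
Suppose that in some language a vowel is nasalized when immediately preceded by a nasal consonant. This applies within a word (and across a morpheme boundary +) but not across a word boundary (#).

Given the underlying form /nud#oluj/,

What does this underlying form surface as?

[nũd#oluj]

/u/ after nasal /n/ → [ũ]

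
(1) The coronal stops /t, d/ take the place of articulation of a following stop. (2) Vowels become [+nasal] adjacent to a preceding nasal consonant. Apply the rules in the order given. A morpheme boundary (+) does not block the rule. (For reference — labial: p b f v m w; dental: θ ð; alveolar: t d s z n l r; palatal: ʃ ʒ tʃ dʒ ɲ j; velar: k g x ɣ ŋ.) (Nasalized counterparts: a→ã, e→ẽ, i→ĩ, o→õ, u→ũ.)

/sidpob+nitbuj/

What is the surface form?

[sibpob+nĩpbuj]

Rule 1: /d/ before /p/ (labial) → [b]
Rule 1: /t/ before /b/ (labial) → [p]
After rule 1: sibpob+nipbuj
Rule 2: /i/ after nasal /n/ → [ĩ]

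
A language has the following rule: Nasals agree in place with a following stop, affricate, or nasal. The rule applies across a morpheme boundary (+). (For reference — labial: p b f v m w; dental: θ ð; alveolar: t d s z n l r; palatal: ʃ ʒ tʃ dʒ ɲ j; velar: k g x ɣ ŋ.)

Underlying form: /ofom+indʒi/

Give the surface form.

[ofom+iɲdʒi]

/n/ before /dʒ/ (palatal) → [ɲ]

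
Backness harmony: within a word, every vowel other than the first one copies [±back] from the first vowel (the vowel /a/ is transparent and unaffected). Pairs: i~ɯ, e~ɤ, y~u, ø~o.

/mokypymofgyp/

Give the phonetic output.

/y/ harmonizes with /o/ ([+back]) → [u]
/y/ harmonizes with /o/ ([+back]) → [u]
/y/ harmonizes with /o/ ([+back]) → [u]

[mokupumofgup]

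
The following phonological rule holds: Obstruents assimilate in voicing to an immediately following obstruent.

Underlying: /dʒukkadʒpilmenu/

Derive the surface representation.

[dʒukkatʃpilmenu]

/dʒ/ before /p/ (voiceless) → [tʃ]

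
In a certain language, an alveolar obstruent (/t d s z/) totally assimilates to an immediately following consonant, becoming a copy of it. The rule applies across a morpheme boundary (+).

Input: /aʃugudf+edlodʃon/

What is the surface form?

/d/ before /f/ → [f] (total assimilation)
/d/ before /l/ → [l] (total assimilation)
/d/ before /ʃ/ → [ʃ] (total assimilation)

[aʃuguff+elloʃʃon]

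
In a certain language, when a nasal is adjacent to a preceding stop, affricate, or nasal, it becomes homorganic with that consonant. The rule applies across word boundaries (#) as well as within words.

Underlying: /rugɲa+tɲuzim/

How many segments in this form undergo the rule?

2

/ɲ/ after /g/ (velar) → [ŋ]
/ɲ/ after /t/ (alveolar) → [n]
2 segments change.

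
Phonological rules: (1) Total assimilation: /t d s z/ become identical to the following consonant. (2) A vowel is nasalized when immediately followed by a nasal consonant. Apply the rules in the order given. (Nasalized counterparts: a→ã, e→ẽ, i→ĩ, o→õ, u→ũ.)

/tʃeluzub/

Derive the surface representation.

[tʃeluzub]

Rule 1: no segment meets the rule's conditions; no change.
After rule 1: tʃeluzub
Rule 2: no segment meets the rule's conditions; no change.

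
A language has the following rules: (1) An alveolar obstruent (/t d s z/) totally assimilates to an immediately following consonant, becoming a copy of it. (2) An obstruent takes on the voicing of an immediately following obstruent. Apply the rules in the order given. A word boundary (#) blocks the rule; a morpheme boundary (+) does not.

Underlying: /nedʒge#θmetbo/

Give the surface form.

Rule 1: /t/ before /b/ → [b] (total assimilation)
After rule 1: nedʒge#θmebbo
Rule 2: no segment meets the rule's conditions; no change.

[nedʒge#θmebbo]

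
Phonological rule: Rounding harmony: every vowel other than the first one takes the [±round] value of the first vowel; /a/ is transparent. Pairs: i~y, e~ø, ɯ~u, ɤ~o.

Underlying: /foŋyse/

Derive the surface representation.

[foŋysø]

/e/ harmonizes with /o/ ([+round]) → [ø]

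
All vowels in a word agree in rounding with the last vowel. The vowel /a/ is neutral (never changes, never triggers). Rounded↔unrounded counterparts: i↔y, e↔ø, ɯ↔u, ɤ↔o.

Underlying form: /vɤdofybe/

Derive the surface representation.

[vɤdɤfibe]

/o/ harmonizes with /e/ ([-round]) → [ɤ]
/y/ harmonizes with /e/ ([-round]) → [i]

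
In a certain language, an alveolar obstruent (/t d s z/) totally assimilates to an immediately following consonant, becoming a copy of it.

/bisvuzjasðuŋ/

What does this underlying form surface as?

/s/ before /v/ → [v] (total assimilation)
/z/ before /j/ → [j] (total assimilation)
/s/ before /ð/ → [ð] (total assimilation)

[bivvujjaððuŋ]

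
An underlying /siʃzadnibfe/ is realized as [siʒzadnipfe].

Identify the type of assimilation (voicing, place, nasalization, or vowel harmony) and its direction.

/ʃ/→[ʒ] /b/→[p].
Each target copies a feature from the following segment, so the direction is regressive.

voicing assimilation, regressive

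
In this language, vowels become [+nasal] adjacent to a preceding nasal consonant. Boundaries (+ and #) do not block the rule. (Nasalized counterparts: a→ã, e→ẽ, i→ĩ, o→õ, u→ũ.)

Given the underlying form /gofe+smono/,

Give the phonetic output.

/o/ after nasal /m/ → [õ]
/o/ after nasal /n/ → [õ]

[gofe+smõnõ]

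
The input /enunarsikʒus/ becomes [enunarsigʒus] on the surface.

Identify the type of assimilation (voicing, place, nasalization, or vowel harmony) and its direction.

/k/→[g].
Each target copies a feature from the following segment, so the direction is regressive.

voicing assimilation, regressive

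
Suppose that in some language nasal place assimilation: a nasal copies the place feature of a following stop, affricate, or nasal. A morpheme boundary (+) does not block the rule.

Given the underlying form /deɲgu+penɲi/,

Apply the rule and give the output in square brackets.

[deŋgu+peɲɲi]

/ɲ/ before /g/ (velar) → [ŋ]
/n/ before /ɲ/ (palatal) → [ɲ]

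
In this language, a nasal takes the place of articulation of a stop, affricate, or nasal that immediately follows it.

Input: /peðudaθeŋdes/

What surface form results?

[peðudaθendes]

/ŋ/ before /d/ (alveolar) → [n]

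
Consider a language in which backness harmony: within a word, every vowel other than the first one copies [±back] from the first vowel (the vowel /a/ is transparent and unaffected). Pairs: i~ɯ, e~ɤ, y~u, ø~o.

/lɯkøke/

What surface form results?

[lɯkokɤ]

/ø/ harmonizes with /ɯ/ ([+back]) → [o]
/e/ harmonizes with /ɯ/ ([+back]) → [ɤ]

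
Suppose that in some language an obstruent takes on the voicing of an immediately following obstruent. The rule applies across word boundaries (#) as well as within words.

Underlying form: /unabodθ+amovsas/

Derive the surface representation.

/d/ before /θ/ (voiceless) → [t]
/v/ before /s/ (voiceless) → [f]

[unabotθ+amofsas]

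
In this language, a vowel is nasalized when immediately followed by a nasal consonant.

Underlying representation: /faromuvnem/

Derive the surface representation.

[farõmuvnẽm]

/o/ before nasal /m/ → [õ]
/e/ before nasal /m/ → [ẽ]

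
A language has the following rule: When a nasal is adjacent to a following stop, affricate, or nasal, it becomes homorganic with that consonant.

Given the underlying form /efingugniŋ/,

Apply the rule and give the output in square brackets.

[efiŋgugniŋ]

/n/ before /g/ (velar) → [ŋ]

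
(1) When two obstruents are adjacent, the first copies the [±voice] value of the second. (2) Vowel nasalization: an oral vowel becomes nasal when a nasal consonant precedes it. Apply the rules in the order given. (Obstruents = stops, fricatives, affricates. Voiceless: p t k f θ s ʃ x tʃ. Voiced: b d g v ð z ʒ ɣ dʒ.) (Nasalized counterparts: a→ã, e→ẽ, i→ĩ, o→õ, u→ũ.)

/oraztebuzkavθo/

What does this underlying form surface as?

[orastebuskafθo]

Rule 1: /z/ before /t/ (voiceless) → [s]
Rule 1: /z/ before /k/ (voiceless) → [s]
Rule 1: /v/ before /θ/ (voiceless) → [f]
After rule 1: orastebuskafθo
Rule 2: no segment meets the rule's conditions; no change.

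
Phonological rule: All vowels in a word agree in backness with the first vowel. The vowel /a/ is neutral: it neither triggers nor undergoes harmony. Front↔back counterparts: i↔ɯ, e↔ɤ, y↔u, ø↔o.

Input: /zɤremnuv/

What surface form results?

/e/ harmonizes with /ɤ/ ([+back]) → [ɤ]

[zɤrɤmnuv]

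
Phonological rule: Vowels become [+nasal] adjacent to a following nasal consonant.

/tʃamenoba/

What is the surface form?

/a/ before nasal /m/ → [ã]
/e/ before nasal /n/ → [ẽ]

[tʃãmẽnoba]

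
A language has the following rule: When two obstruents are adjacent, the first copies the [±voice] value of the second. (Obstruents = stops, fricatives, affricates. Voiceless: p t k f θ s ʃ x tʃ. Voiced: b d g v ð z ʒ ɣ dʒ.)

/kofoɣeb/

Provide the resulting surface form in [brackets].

no segment meets the rule's conditions; no change.

[kofoɣeb]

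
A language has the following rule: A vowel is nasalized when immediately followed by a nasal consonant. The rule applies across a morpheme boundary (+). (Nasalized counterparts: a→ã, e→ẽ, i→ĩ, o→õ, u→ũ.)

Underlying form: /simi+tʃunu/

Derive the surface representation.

[sĩmi+tʃũnu]

/i/ before nasal /m/ → [ĩ]
/u/ before nasal /n/ → [ũ]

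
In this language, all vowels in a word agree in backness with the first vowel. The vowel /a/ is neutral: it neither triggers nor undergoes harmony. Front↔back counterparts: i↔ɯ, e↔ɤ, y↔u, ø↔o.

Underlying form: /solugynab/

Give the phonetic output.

/y/ harmonizes with /o/ ([+back]) → [u]

[solugunab]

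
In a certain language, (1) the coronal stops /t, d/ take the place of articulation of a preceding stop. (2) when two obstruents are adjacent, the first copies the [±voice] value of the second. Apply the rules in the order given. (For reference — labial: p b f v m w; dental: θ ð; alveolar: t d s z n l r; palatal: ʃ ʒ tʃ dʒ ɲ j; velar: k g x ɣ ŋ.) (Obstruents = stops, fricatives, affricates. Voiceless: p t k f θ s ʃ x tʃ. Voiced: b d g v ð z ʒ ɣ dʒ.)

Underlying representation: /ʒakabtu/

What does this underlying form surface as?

[ʒakappu]

Rule 1: /t/ after /b/ (labial) → [p]
After rule 1: ʒakabpu
Rule 2: /b/ before /p/ (voiceless) → [p]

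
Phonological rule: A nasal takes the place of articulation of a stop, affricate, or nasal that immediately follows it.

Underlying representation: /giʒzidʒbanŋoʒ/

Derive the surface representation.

[giʒzidʒbaŋŋoʒ]

/n/ before /ŋ/ (velar) → [ŋ]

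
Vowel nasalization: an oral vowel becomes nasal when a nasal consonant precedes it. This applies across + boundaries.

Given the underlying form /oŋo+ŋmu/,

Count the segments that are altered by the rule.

/o/ after nasal /ŋ/ → [õ]
/u/ after nasal /m/ → [ũ]
2 segments change.

2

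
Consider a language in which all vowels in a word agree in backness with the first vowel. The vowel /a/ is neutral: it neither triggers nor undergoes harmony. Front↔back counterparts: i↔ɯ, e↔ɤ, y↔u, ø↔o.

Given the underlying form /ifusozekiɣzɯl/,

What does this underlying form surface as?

/u/ harmonizes with /i/ ([-back]) → [y]
/o/ harmonizes with /i/ ([-back]) → [ø]
/ɯ/ harmonizes with /i/ ([-back]) → [i]

[ifysøzekiɣzil]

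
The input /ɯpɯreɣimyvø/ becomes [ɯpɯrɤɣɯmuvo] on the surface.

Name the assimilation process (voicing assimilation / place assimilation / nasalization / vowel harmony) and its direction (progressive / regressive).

/e/→[ɤ] /i/→[ɯ] /y/→[u] /ø/→[o].
Vowels agree with the first vowel, so the harmony is progressive.

vowel harmony, progressive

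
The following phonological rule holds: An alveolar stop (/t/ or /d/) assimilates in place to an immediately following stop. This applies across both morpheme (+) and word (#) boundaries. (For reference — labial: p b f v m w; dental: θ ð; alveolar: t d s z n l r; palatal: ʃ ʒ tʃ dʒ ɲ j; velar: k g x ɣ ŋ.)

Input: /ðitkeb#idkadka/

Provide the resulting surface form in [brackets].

[ðikkeb#igkagka]

/t/ before /k/ (velar) → [k]
/d/ before /k/ (velar) → [g]
/d/ before /k/ (velar) → [g]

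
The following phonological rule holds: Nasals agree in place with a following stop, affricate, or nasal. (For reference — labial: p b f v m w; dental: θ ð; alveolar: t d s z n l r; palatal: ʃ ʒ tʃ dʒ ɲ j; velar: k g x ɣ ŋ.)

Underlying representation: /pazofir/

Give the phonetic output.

no segment meets the rule's conditions; no change.

[pazofir]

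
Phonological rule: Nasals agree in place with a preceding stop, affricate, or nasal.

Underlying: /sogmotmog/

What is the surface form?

/m/ after /g/ (velar) → [ŋ]
/m/ after /t/ (alveolar) → [n]

[sogŋotnog]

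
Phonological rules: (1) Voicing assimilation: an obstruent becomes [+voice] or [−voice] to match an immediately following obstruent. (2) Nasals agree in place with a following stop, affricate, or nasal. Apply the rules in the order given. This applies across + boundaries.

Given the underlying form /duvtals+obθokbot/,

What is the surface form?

Rule 1: /v/ before /t/ (voiceless) → [f]
Rule 1: /b/ before /θ/ (voiceless) → [p]
Rule 1: /k/ before /b/ (voiced) → [g]
After rule 1: duftals+opθogbot
Rule 2: no segment meets the rule's conditions; no change.

[duftals+opθogbot]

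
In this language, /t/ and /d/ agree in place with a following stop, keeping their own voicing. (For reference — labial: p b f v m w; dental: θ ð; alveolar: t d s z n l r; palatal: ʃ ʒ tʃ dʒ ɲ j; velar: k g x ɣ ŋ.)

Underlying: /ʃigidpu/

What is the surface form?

/d/ before /p/ (labial) → [b]

[ʃigibpu]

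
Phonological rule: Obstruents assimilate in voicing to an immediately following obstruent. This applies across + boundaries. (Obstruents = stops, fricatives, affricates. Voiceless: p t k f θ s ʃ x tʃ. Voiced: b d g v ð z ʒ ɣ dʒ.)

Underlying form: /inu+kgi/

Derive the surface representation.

[inu+ggi]

/k/ before /g/ (voiced) → [g]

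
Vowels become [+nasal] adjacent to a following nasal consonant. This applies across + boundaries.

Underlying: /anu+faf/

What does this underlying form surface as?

[ãnu+faf]

/a/ before nasal /n/ → [ã]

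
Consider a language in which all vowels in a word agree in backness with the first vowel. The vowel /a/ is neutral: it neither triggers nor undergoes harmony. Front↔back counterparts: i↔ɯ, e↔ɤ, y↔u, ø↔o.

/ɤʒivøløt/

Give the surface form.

[ɤʒɯvolot]

/i/ harmonizes with /ɤ/ ([+back]) → [ɯ]
/ø/ harmonizes with /ɤ/ ([+back]) → [o]
/ø/ harmonizes with /ɤ/ ([+back]) → [o]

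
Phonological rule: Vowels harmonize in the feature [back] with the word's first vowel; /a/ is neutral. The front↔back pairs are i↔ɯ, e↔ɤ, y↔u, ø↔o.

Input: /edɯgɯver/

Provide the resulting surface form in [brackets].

[edigiver]

/ɯ/ harmonizes with /e/ ([-back]) → [i]
/ɯ/ harmonizes with /e/ ([-back]) → [i]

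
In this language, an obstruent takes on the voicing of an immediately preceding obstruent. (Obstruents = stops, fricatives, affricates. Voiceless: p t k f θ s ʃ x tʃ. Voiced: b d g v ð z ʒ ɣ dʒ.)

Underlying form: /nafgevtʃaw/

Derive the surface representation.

[nafkevdʒaw]

/g/ after /f/ (voiceless) → [k]
/tʃ/ after /v/ (voiced) → [dʒ]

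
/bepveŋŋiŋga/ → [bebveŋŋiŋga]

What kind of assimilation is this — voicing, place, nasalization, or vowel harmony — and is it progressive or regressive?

/p/→[b].
Each target copies a feature from the following segment, so the direction is regressive.

voicing assimilation, regressive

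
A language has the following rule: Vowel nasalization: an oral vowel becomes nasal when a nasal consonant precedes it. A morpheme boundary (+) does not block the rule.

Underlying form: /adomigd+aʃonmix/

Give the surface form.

/i/ after nasal /m/ → [ĩ]
/i/ after nasal /m/ → [ĩ]

[adomĩgd+aʃonmĩx]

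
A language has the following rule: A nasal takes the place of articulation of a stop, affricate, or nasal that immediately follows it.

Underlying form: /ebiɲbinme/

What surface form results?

/ɲ/ before /b/ (labial) → [m]
/n/ before /m/ (labial) → [m]

[ebimbimme]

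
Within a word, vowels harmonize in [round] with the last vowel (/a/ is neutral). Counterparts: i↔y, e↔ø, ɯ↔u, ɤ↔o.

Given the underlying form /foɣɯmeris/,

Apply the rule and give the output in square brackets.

[fɤɣɯmeris]

/o/ harmonizes with /i/ ([-round]) → [ɤ]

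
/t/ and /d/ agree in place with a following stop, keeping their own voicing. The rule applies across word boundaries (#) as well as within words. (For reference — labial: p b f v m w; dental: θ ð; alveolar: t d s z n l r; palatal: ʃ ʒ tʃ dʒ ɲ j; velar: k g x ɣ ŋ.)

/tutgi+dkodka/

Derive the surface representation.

/t/ before /g/ (velar) → [k]
/d/ before /k/ (velar) → [g]
/d/ before /k/ (velar) → [g]

[tukgi+gkogka]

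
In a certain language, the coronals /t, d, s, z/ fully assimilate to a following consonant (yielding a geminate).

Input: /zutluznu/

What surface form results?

[zullunnu]

/t/ before /l/ → [l] (total assimilation)
/z/ before /n/ → [n] (total assimilation)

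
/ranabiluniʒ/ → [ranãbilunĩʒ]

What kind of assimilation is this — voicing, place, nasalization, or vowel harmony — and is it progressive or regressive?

/a/→[ã] /i/→[ĩ].
Each target copies a feature from the preceding segment, so the direction is progressive.

nasalization, progressive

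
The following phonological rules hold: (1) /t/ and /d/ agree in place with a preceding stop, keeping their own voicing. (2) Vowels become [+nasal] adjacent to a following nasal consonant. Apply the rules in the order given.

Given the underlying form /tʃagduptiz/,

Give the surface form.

[tʃagguppiz]

Rule 1: /d/ after /g/ (velar) → [g]
Rule 1: /t/ after /p/ (labial) → [p]
After rule 1: tʃagguppiz
Rule 2: no segment meets the rule's conditions; no change.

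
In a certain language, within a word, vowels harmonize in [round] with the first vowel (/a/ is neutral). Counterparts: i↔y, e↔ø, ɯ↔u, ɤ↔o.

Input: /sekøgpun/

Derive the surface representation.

[sekegpɯn]

/ø/ harmonizes with /e/ ([-round]) → [e]
/u/ harmonizes with /e/ ([-round]) → [ɯ]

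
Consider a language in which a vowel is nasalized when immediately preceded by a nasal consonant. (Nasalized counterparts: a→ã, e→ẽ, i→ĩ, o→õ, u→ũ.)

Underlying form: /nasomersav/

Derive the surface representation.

/a/ after nasal /n/ → [ã]
/e/ after nasal /m/ → [ẽ]

[nãsomẽrsav]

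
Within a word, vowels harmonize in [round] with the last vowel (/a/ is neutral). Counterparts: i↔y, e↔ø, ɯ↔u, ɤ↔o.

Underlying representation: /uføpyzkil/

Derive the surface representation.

[ɯfepizkil]

/u/ harmonizes with /i/ ([-round]) → [ɯ]
/ø/ harmonizes with /i/ ([-round]) → [e]
/y/ harmonizes with /i/ ([-round]) → [i]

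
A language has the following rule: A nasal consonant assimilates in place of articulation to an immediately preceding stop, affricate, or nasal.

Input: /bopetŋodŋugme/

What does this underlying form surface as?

/ŋ/ after /t/ (alveolar) → [n]
/ŋ/ after /d/ (alveolar) → [n]
/m/ after /g/ (velar) → [ŋ]

[bopetnodnugŋe]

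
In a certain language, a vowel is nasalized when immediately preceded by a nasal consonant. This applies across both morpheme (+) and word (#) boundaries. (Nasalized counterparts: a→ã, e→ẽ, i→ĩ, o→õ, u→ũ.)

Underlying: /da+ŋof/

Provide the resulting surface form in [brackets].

/o/ after nasal /ŋ/ → [õ]

[da+ŋõf]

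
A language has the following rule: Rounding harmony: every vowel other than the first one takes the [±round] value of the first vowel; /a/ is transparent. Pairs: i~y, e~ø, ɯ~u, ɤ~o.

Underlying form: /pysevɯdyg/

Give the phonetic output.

[pysøvudyg]

/e/ harmonizes with /y/ ([+round]) → [ø]
/ɯ/ harmonizes with /y/ ([+round]) → [u]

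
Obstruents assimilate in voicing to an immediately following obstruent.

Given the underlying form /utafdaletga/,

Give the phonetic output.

/f/ before /d/ (voiced) → [v]
/t/ before /g/ (voiced) → [d]

[utavdaledga]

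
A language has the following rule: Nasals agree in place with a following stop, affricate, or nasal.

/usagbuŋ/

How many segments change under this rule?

No segment meets the rule's conditions.

0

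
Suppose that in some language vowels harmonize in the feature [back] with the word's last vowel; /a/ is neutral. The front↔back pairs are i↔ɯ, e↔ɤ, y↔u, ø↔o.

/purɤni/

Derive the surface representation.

[pyreni]

/u/ harmonizes with /i/ ([-back]) → [y]
/ɤ/ harmonizes with /i/ ([-back]) → [e]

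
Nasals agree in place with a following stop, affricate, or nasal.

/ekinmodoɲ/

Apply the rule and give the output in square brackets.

/n/ before /m/ (labial) → [m]

[ekimmodoɲ]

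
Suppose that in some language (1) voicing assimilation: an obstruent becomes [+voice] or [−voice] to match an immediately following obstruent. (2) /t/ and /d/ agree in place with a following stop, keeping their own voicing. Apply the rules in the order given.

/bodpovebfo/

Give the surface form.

[boppovepfo]

Rule 1: /d/ before /p/ (voiceless) → [t]
Rule 1: /b/ before /f/ (voiceless) → [p]
After rule 1: botpovepfo
Rule 2: /t/ before /p/ (labial) → [p]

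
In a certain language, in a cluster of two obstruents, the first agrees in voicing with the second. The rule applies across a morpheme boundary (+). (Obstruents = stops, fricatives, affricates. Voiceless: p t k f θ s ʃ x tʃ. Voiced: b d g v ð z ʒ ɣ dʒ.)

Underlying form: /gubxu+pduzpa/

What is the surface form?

[gupxu+bduspa]

/b/ before /x/ (voiceless) → [p]
/p/ before /d/ (voiced) → [b]
/z/ before /p/ (voiceless) → [s]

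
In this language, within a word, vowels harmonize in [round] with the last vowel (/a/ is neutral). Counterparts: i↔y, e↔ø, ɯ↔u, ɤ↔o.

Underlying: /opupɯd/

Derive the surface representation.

/o/ harmonizes with /ɯ/ ([-round]) → [ɤ]
/u/ harmonizes with /ɯ/ ([-round]) → [ɯ]

[ɤpɯpɯd]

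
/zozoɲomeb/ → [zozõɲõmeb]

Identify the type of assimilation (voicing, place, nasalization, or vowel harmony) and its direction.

/o/→[õ] /o/→[õ].
Each target copies a feature from the following segment, so the direction is regressive.

nasalization, regressive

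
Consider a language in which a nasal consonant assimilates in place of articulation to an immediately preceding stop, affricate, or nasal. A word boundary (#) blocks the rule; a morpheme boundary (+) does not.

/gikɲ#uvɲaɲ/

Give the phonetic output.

/ɲ/ after /k/ (velar) → [ŋ]

[gikŋ#uvɲaɲ]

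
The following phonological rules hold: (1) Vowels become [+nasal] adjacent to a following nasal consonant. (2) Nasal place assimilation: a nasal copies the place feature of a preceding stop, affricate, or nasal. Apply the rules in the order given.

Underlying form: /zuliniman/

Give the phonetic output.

[zulĩnĩmãn]

Rule 1: /i/ before nasal /n/ → [ĩ]
Rule 1: /i/ before nasal /m/ → [ĩ]
Rule 1: /a/ before nasal /n/ → [ã]
After rule 1: zulĩnĩmãn
Rule 2: no segment meets the rule's conditions; no change.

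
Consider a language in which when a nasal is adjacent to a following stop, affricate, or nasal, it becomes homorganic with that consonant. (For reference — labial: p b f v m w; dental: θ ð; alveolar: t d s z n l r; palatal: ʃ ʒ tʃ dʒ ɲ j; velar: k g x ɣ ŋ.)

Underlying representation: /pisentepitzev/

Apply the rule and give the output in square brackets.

[pisentepitzev]

no segment meets the rule's conditions; no change.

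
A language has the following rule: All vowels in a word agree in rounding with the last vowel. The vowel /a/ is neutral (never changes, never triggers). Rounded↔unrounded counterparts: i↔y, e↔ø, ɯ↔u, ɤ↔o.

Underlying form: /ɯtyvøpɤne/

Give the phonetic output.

/y/ harmonizes with /e/ ([-round]) → [i]
/ø/ harmonizes with /e/ ([-round]) → [e]

[ɯtivepɤne]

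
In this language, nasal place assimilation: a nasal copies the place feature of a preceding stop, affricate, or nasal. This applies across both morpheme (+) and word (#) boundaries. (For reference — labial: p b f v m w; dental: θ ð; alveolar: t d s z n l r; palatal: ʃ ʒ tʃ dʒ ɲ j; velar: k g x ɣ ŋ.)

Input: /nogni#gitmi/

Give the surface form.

[nogŋi#gitni]

/n/ after /g/ (velar) → [ŋ]
/m/ after /t/ (alveolar) → [n]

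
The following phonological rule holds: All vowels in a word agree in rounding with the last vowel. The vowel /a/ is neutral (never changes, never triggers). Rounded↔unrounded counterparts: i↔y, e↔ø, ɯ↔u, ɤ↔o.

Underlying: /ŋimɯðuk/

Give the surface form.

[ŋymuðuk]

/i/ harmonizes with /u/ ([+round]) → [y]
/ɯ/ harmonizes with /u/ ([+round]) → [u]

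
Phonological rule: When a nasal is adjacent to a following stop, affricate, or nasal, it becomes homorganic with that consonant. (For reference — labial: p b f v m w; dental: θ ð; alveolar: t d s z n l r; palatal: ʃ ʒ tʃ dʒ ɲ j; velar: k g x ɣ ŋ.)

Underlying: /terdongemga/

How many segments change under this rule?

/n/ before /g/ (velar) → [ŋ]
/m/ before /g/ (velar) → [ŋ]
2 segments change.

2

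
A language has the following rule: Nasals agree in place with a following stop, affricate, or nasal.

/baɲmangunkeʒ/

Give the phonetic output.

[bammaŋguŋkeʒ]

/ɲ/ before /m/ (labial) → [m]
/n/ before /g/ (velar) → [ŋ]
/n/ before /k/ (velar) → [ŋ]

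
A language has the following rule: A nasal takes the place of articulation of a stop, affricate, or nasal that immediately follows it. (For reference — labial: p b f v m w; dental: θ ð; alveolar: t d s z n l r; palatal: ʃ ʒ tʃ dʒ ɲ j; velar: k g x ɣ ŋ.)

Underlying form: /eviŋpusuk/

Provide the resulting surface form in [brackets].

[evimpusuk]

/ŋ/ before /p/ (labial) → [m]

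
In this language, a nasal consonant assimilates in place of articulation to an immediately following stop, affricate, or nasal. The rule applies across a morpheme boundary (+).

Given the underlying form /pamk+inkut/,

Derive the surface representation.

[paŋk+iŋkut]

/m/ before /k/ (velar) → [ŋ]
/n/ before /k/ (velar) → [ŋ]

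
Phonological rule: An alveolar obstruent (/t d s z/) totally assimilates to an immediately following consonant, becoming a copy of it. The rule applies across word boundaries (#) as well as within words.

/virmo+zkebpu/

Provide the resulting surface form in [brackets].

/z/ before /k/ → [k] (total assimilation)

[virmo+kkebpu]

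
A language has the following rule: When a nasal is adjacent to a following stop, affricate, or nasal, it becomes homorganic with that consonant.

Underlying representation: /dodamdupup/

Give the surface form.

[dodandupup]

/m/ before /d/ (alveolar) → [n]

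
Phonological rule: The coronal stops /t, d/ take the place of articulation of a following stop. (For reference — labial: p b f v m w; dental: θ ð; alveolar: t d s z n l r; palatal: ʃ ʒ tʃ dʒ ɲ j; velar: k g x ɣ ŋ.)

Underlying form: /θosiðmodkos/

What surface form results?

[θosiðmogkos]

/d/ before /k/ (velar) → [g]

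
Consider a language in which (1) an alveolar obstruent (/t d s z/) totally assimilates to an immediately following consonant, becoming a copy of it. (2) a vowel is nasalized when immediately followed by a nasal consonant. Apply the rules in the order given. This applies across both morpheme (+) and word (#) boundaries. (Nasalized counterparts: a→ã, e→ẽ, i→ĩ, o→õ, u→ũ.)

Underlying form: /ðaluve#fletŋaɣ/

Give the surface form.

Rule 1: /t/ before /ŋ/ → [ŋ] (total assimilation)
After rule 1: ðaluve#fleŋŋaɣ
Rule 2: /e/ before nasal /ŋ/ → [ẽ]

[ðaluve#flẽŋŋaɣ]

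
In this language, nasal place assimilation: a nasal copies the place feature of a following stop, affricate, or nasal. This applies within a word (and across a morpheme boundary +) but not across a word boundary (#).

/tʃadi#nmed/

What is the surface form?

[tʃadi#mmed]

/n/ before /m/ (labial) → [m]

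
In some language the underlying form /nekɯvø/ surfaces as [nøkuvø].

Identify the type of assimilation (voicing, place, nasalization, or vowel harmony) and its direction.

/e/→[ø] /ɯ/→[u].
Vowels agree with the last vowel, so the harmony is regressive.

vowel harmony, regressive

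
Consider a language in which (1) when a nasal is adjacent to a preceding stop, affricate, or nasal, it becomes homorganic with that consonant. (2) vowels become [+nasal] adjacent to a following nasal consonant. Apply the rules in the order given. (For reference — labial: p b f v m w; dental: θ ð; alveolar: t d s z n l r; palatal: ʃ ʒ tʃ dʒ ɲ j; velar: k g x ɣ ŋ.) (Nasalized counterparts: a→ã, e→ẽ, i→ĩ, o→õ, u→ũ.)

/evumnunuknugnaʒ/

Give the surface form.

[evũmmũnukŋugŋaʒ]

Rule 1: /n/ after /m/ (labial) → [m]
Rule 1: /n/ after /k/ (velar) → [ŋ]
Rule 1: /n/ after /g/ (velar) → [ŋ]
After rule 1: evummunukŋugŋaʒ
Rule 2: /u/ before nasal /m/ → [ũ]
Rule 2: /u/ before nasal /n/ → [ũ]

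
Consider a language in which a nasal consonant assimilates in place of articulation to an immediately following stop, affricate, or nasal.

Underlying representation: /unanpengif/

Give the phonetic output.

/n/ before /p/ (labial) → [m]
/n/ before /g/ (velar) → [ŋ]

[unampeŋgif]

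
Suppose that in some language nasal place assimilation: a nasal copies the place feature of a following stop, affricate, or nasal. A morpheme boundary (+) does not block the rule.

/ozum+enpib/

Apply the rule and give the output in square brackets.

/n/ before /p/ (labial) → [m]

[ozum+empib]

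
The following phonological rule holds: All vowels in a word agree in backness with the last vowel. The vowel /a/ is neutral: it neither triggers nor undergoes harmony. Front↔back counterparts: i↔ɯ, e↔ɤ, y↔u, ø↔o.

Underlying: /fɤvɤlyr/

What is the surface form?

[fevelyr]

/ɤ/ harmonizes with /y/ ([-back]) → [e]
/ɤ/ harmonizes with /y/ ([-back]) → [e]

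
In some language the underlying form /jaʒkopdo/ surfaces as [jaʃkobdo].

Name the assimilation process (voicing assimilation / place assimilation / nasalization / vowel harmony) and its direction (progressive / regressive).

voicing assimilation, regressive

/ʒ/→[ʃ] /p/→[b].
Each target copies a feature from the following segment, so the direction is regressive.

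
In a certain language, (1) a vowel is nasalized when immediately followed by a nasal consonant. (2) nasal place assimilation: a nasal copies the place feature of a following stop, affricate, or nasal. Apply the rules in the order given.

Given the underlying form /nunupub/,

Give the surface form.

Rule 1: /u/ before nasal /n/ → [ũ]
After rule 1: nũnupub
Rule 2: no segment meets the rule's conditions; no change.

[nũnupub]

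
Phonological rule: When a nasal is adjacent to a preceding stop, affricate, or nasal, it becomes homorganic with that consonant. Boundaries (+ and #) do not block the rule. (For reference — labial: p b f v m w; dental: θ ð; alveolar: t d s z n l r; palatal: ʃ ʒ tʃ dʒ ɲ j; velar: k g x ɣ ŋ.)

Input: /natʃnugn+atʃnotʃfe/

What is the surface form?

[natʃɲugŋ+atʃɲotʃfe]

/n/ after /tʃ/ (palatal) → [ɲ]
/n/ after /g/ (velar) → [ŋ]
/n/ after /tʃ/ (palatal) → [ɲ]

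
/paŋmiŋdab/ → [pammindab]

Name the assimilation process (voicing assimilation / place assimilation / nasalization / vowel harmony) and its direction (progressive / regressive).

/ŋ/→[m] /ŋ/→[n].
Each target copies a feature from the following segment, so the direction is regressive.

place assimilation, regressive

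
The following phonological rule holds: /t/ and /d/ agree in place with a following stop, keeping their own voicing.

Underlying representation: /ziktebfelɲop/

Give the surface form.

no segment meets the rule's conditions; no change.

[ziktebfelɲop]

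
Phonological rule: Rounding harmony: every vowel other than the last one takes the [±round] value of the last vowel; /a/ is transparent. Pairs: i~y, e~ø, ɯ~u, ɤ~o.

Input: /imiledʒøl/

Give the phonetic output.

/i/ harmonizes with /ø/ ([+round]) → [y]
/i/ harmonizes with /ø/ ([+round]) → [y]
/e/ harmonizes with /ø/ ([+round]) → [ø]

[ymylødʒøl]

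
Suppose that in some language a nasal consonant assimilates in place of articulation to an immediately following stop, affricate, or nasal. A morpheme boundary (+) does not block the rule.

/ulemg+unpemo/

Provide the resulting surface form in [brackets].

[uleŋg+umpemo]

/m/ before /g/ (velar) → [ŋ]
/n/ before /p/ (labial) → [m]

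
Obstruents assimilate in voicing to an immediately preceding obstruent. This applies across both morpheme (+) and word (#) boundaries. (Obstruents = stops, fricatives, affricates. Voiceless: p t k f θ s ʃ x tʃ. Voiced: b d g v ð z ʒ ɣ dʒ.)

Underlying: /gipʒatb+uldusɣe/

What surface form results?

/ʒ/ after /p/ (voiceless) → [ʃ]
/b/ after /t/ (voiceless) → [p]
/ɣ/ after /s/ (voiceless) → [x]

[gipʃatp+uldusxe]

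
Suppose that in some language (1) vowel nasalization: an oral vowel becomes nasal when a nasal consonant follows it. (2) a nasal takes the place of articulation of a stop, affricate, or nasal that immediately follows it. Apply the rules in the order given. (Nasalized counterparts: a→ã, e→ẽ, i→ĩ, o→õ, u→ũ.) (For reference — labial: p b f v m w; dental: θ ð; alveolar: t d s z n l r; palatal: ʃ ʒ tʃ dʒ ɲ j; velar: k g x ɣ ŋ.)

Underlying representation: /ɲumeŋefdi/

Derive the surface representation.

Rule 1: /u/ before nasal /m/ → [ũ]
Rule 1: /e/ before nasal /ŋ/ → [ẽ]
After rule 1: ɲũmẽŋefdi
Rule 2: no segment meets the rule's conditions; no change.

[ɲũmẽŋefdi]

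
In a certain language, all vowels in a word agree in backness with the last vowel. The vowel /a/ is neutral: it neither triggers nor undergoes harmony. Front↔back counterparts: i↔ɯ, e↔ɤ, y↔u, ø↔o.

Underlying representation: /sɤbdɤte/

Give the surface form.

/ɤ/ harmonizes with /e/ ([-back]) → [e]
/ɤ/ harmonizes with /e/ ([-back]) → [e]

[sebdete]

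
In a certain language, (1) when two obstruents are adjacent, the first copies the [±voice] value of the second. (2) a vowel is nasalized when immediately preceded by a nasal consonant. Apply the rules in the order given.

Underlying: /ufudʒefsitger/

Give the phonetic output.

Rule 1: /t/ before /g/ (voiced) → [d]
After rule 1: ufudʒefsidger
Rule 2: no segment meets the rule's conditions; no change.

[ufudʒefsidger]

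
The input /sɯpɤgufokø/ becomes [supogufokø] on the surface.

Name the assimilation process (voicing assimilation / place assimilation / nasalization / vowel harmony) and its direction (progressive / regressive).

vowel harmony, regressive

/ɯ/→[u] /ɤ/→[o].
Vowels agree with the last vowel, so the harmony is regressive.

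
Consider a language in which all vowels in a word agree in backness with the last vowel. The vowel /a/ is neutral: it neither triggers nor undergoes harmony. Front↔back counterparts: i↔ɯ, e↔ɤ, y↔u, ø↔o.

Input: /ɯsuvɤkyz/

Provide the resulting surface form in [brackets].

[isyvekyz]

/ɯ/ harmonizes with /y/ ([-back]) → [i]
/u/ harmonizes with /y/ ([-back]) → [y]
/ɤ/ harmonizes with /y/ ([-back]) → [e]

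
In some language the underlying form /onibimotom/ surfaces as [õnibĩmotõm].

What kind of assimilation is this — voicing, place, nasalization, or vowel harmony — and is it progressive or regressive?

nasalization, regressive

/o/→[õ] /i/→[ĩ] /o/→[õ].
Each target copies a feature from the following segment, so the direction is regressive.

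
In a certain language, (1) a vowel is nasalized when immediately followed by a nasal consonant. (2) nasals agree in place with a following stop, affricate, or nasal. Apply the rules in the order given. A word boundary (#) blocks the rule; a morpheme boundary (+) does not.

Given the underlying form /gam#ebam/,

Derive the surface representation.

Rule 1: /a/ before nasal /m/ → [ã]
Rule 1: /a/ before nasal /m/ → [ã]
After rule 1: gãm#ebãm
Rule 2: no segment meets the rule's conditions; no change.

[gãm#ebãm]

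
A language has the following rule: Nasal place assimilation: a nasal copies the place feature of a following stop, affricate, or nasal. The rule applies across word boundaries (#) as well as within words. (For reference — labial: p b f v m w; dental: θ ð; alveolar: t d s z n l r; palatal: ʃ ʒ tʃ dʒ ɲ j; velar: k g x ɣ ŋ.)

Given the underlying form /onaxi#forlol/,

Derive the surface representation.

[onaxi#forlol]

no segment meets the rule's conditions; no change.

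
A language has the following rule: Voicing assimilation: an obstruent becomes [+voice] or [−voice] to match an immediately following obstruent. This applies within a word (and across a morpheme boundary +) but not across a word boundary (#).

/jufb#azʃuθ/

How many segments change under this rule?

/f/ before /b/ (voiced) → [v]
/z/ before /ʃ/ (voiceless) → [s]
2 segments change.

2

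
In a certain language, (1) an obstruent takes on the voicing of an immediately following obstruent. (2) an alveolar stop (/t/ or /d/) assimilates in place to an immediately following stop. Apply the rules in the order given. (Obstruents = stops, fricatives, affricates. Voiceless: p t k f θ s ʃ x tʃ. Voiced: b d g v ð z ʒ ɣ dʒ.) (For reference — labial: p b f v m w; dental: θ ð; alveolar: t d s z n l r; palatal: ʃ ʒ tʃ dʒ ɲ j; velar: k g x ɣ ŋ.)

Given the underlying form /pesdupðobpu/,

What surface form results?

Rule 1: /s/ before /d/ (voiced) → [z]
Rule 1: /p/ before /ð/ (voiced) → [b]
Rule 1: /b/ before /p/ (voiceless) → [p]
After rule 1: pezdubðoppu
Rule 2: no segment meets the rule's conditions; no change.

[pezdubðoppu]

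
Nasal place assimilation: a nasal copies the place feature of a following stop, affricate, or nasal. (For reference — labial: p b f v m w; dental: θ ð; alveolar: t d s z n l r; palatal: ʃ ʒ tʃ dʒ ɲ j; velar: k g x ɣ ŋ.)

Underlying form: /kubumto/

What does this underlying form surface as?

[kubunto]

/m/ before /t/ (alveolar) → [n]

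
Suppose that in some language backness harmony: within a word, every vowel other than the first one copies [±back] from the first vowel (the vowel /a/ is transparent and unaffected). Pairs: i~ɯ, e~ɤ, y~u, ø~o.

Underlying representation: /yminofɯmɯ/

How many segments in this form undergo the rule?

/o/ harmonizes with /y/ ([-back]) → [ø]
/ɯ/ harmonizes with /y/ ([-back]) → [i]
/ɯ/ harmonizes with /y/ ([-back]) → [i]
3 segments change.

3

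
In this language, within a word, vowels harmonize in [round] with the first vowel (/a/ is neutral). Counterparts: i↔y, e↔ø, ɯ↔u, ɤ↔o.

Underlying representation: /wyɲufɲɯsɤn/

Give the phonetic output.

[wyɲufɲuson]

/ɯ/ harmonizes with /y/ ([+round]) → [u]
/ɤ/ harmonizes with /y/ ([+round]) → [o]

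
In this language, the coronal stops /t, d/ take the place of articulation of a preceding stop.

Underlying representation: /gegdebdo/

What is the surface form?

/d/ after /g/ (velar) → [g]
/d/ after /b/ (labial) → [b]

[geggebbo]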